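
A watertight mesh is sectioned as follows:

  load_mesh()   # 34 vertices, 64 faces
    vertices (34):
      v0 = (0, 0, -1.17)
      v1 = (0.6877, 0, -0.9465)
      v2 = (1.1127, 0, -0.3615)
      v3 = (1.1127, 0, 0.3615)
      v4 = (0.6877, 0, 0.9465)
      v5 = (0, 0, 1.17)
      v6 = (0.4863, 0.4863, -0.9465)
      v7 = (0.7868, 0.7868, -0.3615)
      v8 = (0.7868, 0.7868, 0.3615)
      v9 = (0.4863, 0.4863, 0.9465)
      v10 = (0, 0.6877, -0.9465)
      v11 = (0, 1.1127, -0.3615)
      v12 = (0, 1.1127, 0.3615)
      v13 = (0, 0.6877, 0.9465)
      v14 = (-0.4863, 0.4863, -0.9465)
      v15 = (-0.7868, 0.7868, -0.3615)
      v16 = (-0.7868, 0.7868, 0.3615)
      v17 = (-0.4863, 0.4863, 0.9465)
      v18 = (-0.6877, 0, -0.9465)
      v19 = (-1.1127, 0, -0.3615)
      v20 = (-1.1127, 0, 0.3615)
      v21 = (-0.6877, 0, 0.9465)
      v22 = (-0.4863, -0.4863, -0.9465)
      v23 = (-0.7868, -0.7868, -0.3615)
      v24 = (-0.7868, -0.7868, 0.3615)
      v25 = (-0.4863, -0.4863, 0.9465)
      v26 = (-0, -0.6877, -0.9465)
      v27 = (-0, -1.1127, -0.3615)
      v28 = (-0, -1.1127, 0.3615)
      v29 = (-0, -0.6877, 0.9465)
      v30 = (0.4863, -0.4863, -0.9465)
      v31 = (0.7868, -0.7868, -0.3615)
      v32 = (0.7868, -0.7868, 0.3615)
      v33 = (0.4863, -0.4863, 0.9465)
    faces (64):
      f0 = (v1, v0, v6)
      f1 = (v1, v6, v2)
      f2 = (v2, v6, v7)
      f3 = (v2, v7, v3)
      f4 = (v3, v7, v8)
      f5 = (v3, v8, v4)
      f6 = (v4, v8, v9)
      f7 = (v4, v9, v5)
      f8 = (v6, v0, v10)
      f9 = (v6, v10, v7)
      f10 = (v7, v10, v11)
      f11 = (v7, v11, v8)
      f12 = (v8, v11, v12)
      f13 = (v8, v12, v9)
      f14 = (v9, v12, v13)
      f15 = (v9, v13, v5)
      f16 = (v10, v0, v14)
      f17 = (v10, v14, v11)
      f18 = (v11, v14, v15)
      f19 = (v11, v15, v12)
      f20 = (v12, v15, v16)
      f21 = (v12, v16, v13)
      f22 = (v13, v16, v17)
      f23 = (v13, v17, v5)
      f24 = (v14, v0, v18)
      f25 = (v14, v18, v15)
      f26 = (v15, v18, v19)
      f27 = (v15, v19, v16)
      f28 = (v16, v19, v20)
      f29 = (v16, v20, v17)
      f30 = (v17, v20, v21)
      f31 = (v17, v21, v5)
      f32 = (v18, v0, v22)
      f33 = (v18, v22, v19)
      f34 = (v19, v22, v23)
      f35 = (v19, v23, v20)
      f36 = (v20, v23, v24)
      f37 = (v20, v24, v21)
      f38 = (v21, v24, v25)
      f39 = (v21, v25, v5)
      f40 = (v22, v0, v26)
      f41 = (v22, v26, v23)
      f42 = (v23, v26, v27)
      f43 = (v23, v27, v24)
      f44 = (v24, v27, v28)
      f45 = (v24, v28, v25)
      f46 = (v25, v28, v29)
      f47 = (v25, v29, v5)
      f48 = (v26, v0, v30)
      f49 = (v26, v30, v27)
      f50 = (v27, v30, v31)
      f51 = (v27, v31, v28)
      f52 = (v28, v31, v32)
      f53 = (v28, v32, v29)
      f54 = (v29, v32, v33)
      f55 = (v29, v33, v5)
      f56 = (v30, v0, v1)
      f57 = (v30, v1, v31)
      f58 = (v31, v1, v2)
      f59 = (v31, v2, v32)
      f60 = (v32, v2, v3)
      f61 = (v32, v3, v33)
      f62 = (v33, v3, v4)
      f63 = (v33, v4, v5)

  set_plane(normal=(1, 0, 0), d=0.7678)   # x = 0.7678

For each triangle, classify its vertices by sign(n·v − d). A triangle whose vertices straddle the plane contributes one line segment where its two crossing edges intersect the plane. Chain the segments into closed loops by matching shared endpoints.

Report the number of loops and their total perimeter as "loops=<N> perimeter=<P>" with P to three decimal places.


Straddling triangles (18 of 64):
  (v1,v6,v2) [--+] → (0.7678, 0.26776, -0.683605)–(0.7678, 0, -0.836245)  len=0.3082
  (v2,v6,v7) [+-+] → (0.7678, 0.26776, -0.683605)–(0.7678, 0.7678, -0.398488)  len=0.5756
  (v3,v8,v4) [++-] → (0.7678, 0.63595, 0.473659)–(0.7678, 0, 0.836245)  len=0.7321
  (v4,v8,v9) [-+-] → (0.7678, 0.63595, 0.473659)–(0.7678, 0.7678, 0.398488)  len=0.1518
  (v6,v10,v7) [--+] → (0.7678, 0.784407, -0.375627)–(0.7678, 0.7678, -0.398488)  len=0.0283
  (v7,v10,v11) [+--] → (0.7678, 0.784407, -0.375627)–(0.7678, 0.79467, -0.3615)  len=0.0175
  (v7,v11,v8) [+-+] → (0.7678, 0.79467, -0.3615)–(0.7678, 0.79467, 0.344041)  len=0.7055
  (v8,v11,v12) [+--] → (0.7678, 0.79467, 0.344041)–(0.7678, 0.79467, 0.3615)  len=0.0175
  (v8,v12,v9) [+--] → (0.7678, 0.79467, 0.3615)–(0.7678, 0.7678, 0.398488)  len=0.0457
  (v27,v30,v31) [--+] → (0.7678, -0.7678, -0.398488)–(0.7678, -0.79467, -0.3615)  len=0.0457
  (v27,v31,v28) [-+-] → (0.7678, -0.79467, -0.3615)–(0.7678, -0.79467, -0.344041)  len=0.0175
  (v28,v31,v32) [-++] → (0.7678, -0.79467, -0.344041)–(0.7678, -0.79467, 0.3615)  len=0.7055
  (v28,v32,v29) [-+-] → (0.7678, -0.79467, 0.3615)–(0.7678, -0.784407, 0.375627)  len=0.0175
  (v29,v32,v33) [-+-] → (0.7678, -0.784407, 0.375627)–(0.7678, -0.7678, 0.398488)  len=0.0283
  (v30,v1,v31) [--+] → (0.7678, -0.63595, -0.473659)–(0.7678, -0.7678, -0.398488)  len=0.1518
  (v31,v1,v2) [+-+] → (0.7678, -0.63595, -0.473659)–(0.7678, 0, -0.836245)  len=0.7321
  (v32,v3,v33) [++-] → (0.7678, -0.26776, 0.683605)–(0.7678, -0.7678, 0.398488)  len=0.5756
  (v33,v3,v4) [-+-] → (0.7678, -0.26776, 0.683605)–(0.7678, 0, 0.836245)  len=0.3082

Chained into 1 loop(s):
  loop 1: 18 segments, perimeter = 5.1642
Total perimeter = 5.164

loops=1 perimeter=5.164


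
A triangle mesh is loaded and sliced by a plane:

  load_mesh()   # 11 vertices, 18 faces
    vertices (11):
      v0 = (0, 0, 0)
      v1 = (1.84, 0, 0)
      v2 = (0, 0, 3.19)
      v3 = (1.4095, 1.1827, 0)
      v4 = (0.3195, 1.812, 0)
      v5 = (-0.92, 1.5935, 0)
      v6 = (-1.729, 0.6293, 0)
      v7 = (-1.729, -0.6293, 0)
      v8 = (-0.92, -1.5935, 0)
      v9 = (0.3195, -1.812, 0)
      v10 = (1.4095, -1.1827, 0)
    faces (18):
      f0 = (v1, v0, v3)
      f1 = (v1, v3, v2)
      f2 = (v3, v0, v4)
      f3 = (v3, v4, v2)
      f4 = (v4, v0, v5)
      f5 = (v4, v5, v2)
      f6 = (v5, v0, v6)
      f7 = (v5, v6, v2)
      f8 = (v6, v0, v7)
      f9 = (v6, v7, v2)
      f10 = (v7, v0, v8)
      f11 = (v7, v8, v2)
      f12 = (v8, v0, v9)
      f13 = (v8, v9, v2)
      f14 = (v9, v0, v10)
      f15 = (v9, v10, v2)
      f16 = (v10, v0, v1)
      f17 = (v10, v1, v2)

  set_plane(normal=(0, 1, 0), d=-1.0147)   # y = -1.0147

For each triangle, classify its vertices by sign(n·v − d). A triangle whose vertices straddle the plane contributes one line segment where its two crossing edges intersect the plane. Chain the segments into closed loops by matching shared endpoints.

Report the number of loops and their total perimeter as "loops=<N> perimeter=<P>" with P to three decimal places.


Straddling triangles (8 of 18):
  (v7,v0,v8) [++-] → (-0.585832, -1.0147, 0)–(-1.40563, -1.0147, 0)  len=0.8198
  (v7,v8,v2) [+-+] → (-1.40563, -1.0147, 0)–(-0.585832, -1.0147, 1.15869)  len=1.4194
  (v8,v0,v9) [-+-] → (-0.585832, -1.0147, 0)–(0.178916, -1.0147, 0)  len=0.7647
  (v8,v9,v2) [--+] → (0.178916, -1.0147, 1.40364)–(-0.585832, -1.0147, 1.15869)  len=0.8030
  (v9,v0,v10) [-+-] → (0.178916, -1.0147, 0)–(1.20928, -1.0147, 0)  len=1.0304
  (v9,v10,v2) [--+] → (1.20928, -1.0147, 0.453133)–(0.178916, -1.0147, 1.40364)  len=1.4018
  (v10,v0,v1) [-++] → (1.20928, -1.0147, 0)–(1.47065, -1.0147, 0)  len=0.2614
  (v10,v1,v2) [-++] → (1.47065, -1.0147, 0)–(1.20928, -1.0147, 0.453133)  len=0.5231

Chained into 1 loop(s):
  loop 1: 8 segments, perimeter = 7.0236
Total perimeter = 7.024

loops=1 perimeter=7.024


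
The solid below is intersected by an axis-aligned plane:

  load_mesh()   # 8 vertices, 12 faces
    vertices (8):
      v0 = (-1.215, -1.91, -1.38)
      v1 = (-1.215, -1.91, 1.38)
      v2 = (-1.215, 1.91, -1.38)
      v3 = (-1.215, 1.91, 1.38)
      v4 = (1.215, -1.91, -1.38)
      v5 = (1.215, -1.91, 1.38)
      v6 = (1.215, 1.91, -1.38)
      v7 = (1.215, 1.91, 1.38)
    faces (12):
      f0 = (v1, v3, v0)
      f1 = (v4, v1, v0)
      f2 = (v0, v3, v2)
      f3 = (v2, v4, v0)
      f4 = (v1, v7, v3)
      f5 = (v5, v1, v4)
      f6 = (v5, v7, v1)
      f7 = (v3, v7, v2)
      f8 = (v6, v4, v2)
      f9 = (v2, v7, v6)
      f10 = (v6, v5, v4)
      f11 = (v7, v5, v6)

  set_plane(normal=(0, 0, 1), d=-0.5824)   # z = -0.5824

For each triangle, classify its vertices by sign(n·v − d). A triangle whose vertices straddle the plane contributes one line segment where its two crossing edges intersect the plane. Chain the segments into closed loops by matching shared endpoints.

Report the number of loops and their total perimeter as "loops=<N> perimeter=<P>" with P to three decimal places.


Straddling triangles (8 of 12):
  (v1,v3,v0) [++-] → (-1.215, -0.806075, -0.5824)–(-1.215, -1.91, -0.5824)  len=1.1039
  (v4,v1,v0) [-+-] → (0.512765, -1.91, -0.5824)–(-1.215, -1.91, -0.5824)  len=1.7278
  (v0,v3,v2) [-+-] → (-1.215, -0.806075, -0.5824)–(-1.215, 1.91, -0.5824)  len=2.7161
  (v5,v1,v4) [++-] → (0.512765, -1.91, -0.5824)–(1.215, -1.91, -0.5824)  len=0.7022
  (v3,v7,v2) [++-] → (-0.512765, 1.91, -0.5824)–(-1.215, 1.91, -0.5824)  len=0.7022
  (v2,v7,v6) [-+-] → (-0.512765, 1.91, -0.5824)–(1.215, 1.91, -0.5824)  len=1.7278
  (v6,v5,v4) [-+-] → (1.215, 0.806075, -0.5824)–(1.215, -1.91, -0.5824)  len=2.7161
  (v7,v5,v6) [++-] → (1.215, 0.806075, -0.5824)–(1.215, 1.91, -0.5824)  len=1.1039

Chained into 1 loop(s):
  loop 1: 8 segments, perimeter = 12.5000
Total perimeter = 12.500

loops=1 perimeter=12.500


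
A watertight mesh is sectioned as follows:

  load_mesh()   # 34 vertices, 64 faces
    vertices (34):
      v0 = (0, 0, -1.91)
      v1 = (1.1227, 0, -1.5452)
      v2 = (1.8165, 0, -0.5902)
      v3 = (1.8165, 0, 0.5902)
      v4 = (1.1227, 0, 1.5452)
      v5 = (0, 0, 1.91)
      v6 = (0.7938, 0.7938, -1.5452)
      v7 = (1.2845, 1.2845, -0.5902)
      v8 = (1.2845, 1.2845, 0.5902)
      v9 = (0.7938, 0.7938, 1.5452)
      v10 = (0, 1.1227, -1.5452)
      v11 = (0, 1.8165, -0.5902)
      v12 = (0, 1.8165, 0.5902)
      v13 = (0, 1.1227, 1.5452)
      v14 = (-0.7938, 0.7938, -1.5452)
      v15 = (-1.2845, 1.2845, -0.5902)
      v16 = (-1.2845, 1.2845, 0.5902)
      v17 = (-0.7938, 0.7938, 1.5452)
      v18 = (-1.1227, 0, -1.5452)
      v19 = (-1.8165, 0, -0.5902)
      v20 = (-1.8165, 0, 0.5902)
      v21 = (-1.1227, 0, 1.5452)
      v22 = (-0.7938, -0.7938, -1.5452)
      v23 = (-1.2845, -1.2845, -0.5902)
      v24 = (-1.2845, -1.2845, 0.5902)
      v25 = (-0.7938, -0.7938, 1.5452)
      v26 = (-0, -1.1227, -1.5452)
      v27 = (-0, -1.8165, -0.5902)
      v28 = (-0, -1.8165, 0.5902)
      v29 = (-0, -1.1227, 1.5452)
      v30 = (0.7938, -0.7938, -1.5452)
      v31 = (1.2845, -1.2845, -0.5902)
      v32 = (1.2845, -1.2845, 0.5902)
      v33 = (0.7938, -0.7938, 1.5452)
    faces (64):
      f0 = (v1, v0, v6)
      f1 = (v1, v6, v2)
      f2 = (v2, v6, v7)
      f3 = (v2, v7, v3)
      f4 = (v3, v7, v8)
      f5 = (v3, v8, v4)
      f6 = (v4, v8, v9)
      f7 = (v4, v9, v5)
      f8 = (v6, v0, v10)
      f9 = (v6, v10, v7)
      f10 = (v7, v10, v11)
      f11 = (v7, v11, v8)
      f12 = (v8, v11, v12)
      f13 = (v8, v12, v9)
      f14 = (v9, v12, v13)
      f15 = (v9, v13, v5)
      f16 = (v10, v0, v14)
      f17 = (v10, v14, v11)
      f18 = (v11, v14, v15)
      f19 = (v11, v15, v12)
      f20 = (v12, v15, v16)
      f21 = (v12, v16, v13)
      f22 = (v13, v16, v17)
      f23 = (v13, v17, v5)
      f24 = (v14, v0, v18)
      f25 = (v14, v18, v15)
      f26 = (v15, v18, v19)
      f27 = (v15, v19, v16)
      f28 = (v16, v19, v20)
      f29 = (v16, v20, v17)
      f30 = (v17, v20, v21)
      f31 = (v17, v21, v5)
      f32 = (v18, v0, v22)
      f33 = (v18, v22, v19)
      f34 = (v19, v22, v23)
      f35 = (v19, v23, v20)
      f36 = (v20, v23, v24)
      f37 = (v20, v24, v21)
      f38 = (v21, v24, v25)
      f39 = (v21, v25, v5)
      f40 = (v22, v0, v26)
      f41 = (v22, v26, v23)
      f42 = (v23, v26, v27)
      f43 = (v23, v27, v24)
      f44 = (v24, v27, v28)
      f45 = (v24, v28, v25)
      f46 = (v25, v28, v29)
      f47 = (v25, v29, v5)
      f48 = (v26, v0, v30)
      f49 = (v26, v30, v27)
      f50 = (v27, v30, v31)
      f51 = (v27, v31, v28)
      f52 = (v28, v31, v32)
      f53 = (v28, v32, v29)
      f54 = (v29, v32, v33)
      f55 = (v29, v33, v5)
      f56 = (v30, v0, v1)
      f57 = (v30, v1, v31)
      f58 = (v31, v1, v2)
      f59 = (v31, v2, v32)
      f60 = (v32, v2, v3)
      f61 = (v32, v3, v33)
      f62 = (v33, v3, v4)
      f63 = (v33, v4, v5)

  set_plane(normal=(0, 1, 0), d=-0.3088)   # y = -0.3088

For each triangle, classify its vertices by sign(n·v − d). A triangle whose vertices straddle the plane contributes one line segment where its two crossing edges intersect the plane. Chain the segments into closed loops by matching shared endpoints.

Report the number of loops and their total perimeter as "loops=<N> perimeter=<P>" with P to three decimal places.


loops=1 perimeter=11.214

Straddling triangles (20 of 64):
  (v18,v0,v22) [++-] → (-0.3088, -0.3088, -1.76809)–(-0.994753, -0.3088, -1.5452)  len=0.7213
  (v18,v22,v19) [+-+] → (-0.994753, -0.3088, -1.5452)–(-1.41865, -0.3088, -0.961709)  len=0.7212
  (v19,v22,v23) [+--] → (-1.41865, -0.3088, -0.961709)–(-1.6886, -0.3088, -0.5902)  len=0.4592
  (v19,v23,v20) [+-+] → (-1.6886, -0.3088, -0.5902)–(-1.6886, -0.3088, 0.306426)  len=0.8966
  (v20,v23,v24) [+--] → (-1.6886, -0.3088, 0.306426)–(-1.6886, -0.3088, 0.5902)  len=0.2838
  (v20,v24,v21) [+-+] → (-1.6886, -0.3088, 0.5902)–(-1.1616, -0.3088, 1.31561)  len=0.8966
  (v21,v24,v25) [+--] → (-1.1616, -0.3088, 1.31561)–(-0.994753, -0.3088, 1.5452)  len=0.2838
  (v21,v25,v5) [+-+] → (-0.994753, -0.3088, 1.5452)–(-0.3088, -0.3088, 1.76809)  len=0.7213
  (v22,v0,v26) [-+-] → (-0.3088, -0.3088, -1.76809)–(0, -0.3088, -1.80966)  len=0.3116
  (v25,v29,v5) [--+] → (0, -0.3088, 1.80966)–(-0.3088, -0.3088, 1.76809)  len=0.3116
  (v26,v0,v30) [-+-] → (0, -0.3088, -1.80966)–(0.3088, -0.3088, -1.76809)  len=0.3116
  (v29,v33,v5) [--+] → (0.3088, -0.3088, 1.76809)–(0, -0.3088, 1.80966)  len=0.3116
  (v30,v0,v1) [-++] → (0.3088, -0.3088, -1.76809)–(0.994753, -0.3088, -1.5452)  len=0.7213
  (v30,v1,v31) [-+-] → (0.994753, -0.3088, -1.5452)–(1.1616, -0.3088, -1.31561)  len=0.2838
  (v31,v1,v2) [-++] → (1.1616, -0.3088, -1.31561)–(1.6886, -0.3088, -0.5902)  len=0.8966
  (v31,v2,v32) [-+-] → (1.6886, -0.3088, -0.5902)–(1.6886, -0.3088, -0.306426)  len=0.2838
  (v32,v2,v3) [-++] → (1.6886, -0.3088, -0.306426)–(1.6886, -0.3088, 0.5902)  len=0.8966
  (v32,v3,v33) [-+-] → (1.6886, -0.3088, 0.5902)–(1.41865, -0.3088, 0.961709)  len=0.4592
  (v33,v3,v4) [-++] → (1.41865, -0.3088, 0.961709)–(0.994753, -0.3088, 1.5452)  len=0.7212
  (v33,v4,v5) [-++] → (0.994753, -0.3088, 1.5452)–(0.3088, -0.3088, 1.76809)  len=0.7213

Chained into 1 loop(s):
  loop 1: 20 segments, perimeter = 11.2140
Total perimeter = 11.214


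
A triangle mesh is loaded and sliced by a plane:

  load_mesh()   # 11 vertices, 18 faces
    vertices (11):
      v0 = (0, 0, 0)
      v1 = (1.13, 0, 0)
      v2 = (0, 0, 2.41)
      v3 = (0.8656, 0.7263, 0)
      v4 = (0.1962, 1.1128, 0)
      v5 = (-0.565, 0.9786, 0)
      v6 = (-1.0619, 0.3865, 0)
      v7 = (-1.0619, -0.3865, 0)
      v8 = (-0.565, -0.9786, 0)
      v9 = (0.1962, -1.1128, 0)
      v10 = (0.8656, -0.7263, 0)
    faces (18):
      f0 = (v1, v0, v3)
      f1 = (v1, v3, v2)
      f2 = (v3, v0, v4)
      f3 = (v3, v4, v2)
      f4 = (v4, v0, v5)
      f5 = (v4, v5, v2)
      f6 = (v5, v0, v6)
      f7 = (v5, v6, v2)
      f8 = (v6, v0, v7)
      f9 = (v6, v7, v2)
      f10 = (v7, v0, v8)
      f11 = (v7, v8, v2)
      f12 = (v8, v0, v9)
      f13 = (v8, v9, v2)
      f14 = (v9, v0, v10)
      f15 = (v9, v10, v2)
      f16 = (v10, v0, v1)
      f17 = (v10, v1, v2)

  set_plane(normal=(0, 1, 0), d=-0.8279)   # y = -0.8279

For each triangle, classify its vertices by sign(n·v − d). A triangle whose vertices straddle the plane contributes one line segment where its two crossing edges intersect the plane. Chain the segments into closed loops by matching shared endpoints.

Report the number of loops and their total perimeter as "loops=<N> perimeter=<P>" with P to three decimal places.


loops=1 perimeter=3.302

Straddling triangles (6 of 18):
  (v7,v0,v8) [++-] → (-0.477993, -0.8279, 0)–(-0.69147, -0.8279, 0)  len=0.2135
  (v7,v8,v2) [+-+] → (-0.69147, -0.8279, 0)–(-0.477993, -0.8279, 0.371129)  len=0.4281
  (v8,v0,v9) [-+-] → (-0.477993, -0.8279, 0)–(0.145969, -0.8279, 0)  len=0.6240
  (v8,v9,v2) [--+] → (0.145969, -0.8279, 0.61701)–(-0.477993, -0.8279, 0.371129)  len=0.6707
  (v9,v0,v10) [-++] → (0.145969, -0.8279, 0)–(0.689634, -0.8279, 0)  len=0.5437
  (v9,v10,v2) [-++] → (0.689634, -0.8279, 0)–(0.145969, -0.8279, 0.61701)  len=0.8224

Chained into 1 loop(s):
  loop 1: 6 segments, perimeter = 3.3023
Total perimeter = 3.302


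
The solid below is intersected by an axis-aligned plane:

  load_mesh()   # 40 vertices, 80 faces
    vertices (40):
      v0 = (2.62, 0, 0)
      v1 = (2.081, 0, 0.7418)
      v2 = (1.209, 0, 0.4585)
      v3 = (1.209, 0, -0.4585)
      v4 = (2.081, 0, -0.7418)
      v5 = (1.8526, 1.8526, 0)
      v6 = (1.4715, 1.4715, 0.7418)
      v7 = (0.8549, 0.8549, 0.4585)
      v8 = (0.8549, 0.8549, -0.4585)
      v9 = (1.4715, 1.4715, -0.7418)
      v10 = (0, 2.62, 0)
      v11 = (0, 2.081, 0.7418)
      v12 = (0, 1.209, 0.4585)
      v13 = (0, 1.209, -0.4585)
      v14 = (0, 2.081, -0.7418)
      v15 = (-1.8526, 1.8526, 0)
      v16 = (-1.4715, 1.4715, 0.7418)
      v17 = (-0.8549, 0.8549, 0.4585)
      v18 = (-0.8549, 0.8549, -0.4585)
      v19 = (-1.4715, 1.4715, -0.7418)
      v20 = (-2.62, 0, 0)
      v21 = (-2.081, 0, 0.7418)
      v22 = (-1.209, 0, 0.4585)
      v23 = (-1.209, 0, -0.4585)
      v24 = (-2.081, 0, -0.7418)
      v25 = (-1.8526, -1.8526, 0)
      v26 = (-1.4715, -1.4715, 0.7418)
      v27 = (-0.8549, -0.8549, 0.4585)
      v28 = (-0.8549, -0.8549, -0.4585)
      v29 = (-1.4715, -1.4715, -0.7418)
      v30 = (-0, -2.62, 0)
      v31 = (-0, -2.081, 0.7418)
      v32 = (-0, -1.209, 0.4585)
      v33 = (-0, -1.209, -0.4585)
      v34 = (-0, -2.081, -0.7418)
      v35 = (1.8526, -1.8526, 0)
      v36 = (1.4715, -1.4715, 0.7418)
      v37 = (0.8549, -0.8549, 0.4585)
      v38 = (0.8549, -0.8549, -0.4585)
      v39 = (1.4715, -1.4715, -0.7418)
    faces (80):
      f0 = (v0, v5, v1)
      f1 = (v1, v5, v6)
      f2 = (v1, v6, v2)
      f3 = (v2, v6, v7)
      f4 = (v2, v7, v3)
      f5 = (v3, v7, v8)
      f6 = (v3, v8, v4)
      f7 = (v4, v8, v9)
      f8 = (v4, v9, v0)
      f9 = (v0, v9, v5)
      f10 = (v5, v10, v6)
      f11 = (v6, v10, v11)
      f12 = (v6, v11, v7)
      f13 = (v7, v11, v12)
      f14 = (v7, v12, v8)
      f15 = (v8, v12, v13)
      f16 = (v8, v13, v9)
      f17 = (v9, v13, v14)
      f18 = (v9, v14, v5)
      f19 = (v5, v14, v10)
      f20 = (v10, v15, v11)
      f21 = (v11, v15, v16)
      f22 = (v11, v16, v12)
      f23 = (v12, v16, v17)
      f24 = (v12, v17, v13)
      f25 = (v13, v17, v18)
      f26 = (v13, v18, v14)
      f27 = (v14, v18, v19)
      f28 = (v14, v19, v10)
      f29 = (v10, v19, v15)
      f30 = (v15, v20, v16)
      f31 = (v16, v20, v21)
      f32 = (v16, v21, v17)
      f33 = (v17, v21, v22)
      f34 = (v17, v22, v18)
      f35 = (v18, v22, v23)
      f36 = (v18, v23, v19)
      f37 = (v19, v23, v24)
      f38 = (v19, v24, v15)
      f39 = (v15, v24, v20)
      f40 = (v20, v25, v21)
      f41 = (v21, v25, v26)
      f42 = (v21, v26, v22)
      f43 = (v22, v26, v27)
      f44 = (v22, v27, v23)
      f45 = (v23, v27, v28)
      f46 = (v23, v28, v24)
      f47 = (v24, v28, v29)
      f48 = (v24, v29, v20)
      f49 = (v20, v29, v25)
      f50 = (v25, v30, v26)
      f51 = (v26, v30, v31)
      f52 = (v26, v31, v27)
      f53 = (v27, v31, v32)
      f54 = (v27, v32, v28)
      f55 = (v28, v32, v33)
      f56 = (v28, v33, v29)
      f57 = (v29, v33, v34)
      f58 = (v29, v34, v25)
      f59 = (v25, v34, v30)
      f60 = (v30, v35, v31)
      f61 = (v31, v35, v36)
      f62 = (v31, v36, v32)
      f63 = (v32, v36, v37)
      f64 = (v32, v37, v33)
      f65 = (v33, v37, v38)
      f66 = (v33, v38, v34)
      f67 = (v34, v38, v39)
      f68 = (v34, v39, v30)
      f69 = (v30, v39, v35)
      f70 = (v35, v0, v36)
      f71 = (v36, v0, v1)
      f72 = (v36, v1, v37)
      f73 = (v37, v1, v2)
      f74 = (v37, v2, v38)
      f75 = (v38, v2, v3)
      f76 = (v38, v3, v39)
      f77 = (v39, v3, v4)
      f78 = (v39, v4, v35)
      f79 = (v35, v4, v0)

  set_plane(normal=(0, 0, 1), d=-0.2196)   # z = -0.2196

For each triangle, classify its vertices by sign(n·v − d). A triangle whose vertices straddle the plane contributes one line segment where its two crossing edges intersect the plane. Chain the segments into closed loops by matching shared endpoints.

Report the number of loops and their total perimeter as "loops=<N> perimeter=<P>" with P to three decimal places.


Straddling triangles (32 of 80):
  (v2,v7,v3) [++-] → (1.11675, 0.222721, -0.2196)–(1.209, 0, -0.2196)  len=0.2411
  (v3,v7,v8) [-+-] → (1.11675, 0.222721, -0.2196)–(0.8549, 0.8549, -0.2196)  len=0.6843
  (v4,v9,v0) [--+] → (2.28, 0.435618, -0.2196)–(2.46044, 0, -0.2196)  len=0.4715
  (v0,v9,v5) [+-+] → (2.28, 0.435618, -0.2196)–(1.73978, 1.73978, -0.2196)  len=1.4116
  (v7,v12,v8) [++-] → (0.632179, 0.947151, -0.2196)–(0.8549, 0.8549, -0.2196)  len=0.2411
  (v8,v12,v13) [-+-] → (0.632179, 0.947151, -0.2196)–(0, 1.209, -0.2196)  len=0.6843
  (v9,v14,v5) [--+] → (1.30416, 1.92021, -0.2196)–(1.73978, 1.73978, -0.2196)  len=0.4715
  (v5,v14,v10) [+-+] → (1.30416, 1.92021, -0.2196)–(0, 2.46044, -0.2196)  len=1.4116
  (v12,v17,v13) [++-] → (-0.222721, 1.11675, -0.2196)–(0, 1.209, -0.2196)  len=0.2411
  (v13,v17,v18) [-+-] → (-0.222721, 1.11675, -0.2196)–(-0.8549, 0.8549, -0.2196)  len=0.6843
  (v14,v19,v10) [--+] → (-0.435618, 2.28, -0.2196)–(0, 2.46044, -0.2196)  len=0.4715
  (v10,v19,v15) [+-+] → (-0.435618, 2.28, -0.2196)–(-1.73978, 1.73978, -0.2196)  len=1.4116
  (v17,v22,v18) [++-] → (-0.947151, 0.632179, -0.2196)–(-0.8549, 0.8549, -0.2196)  len=0.2411
  (v18,v22,v23) [-+-] → (-0.947151, 0.632179, -0.2196)–(-1.209, 0, -0.2196)  len=0.6843
  (v19,v24,v15) [--+] → (-1.92021, 1.30416, -0.2196)–(-1.73978, 1.73978, -0.2196)  len=0.4715
  (v15,v24,v20) [+-+] → (-1.92021, 1.30416, -0.2196)–(-2.46044, 0, -0.2196)  len=1.4116
  (v22,v27,v23) [++-] → (-1.11675, -0.222721, -0.2196)–(-1.209, 0, -0.2196)  len=0.2411
  (v23,v27,v28) [-+-] → (-1.11675, -0.222721, -0.2196)–(-0.8549, -0.8549, -0.2196)  len=0.6843
  (v24,v29,v20) [--+] → (-2.28, -0.435618, -0.2196)–(-2.46044, 0, -0.2196)  len=0.4715
  (v20,v29,v25) [+-+] → (-2.28, -0.435618, -0.2196)–(-1.73978, -1.73978, -0.2196)  len=1.4116
  (v27,v32,v28) [++-] → (-0.632179, -0.947151, -0.2196)–(-0.8549, -0.8549, -0.2196)  len=0.2411
  (v28,v32,v33) [-+-] → (-0.632179, -0.947151, -0.2196)–(0, -1.209, -0.2196)  len=0.6843
  (v29,v34,v25) [--+] → (-1.30416, -1.92021, -0.2196)–(-1.73978, -1.73978, -0.2196)  len=0.4715
  (v25,v34,v30) [+-+] → (-1.30416, -1.92021, -0.2196)–(0, -2.46044, -0.2196)  len=1.4116
  (v32,v37,v33) [++-] → (0.222721, -1.11675, -0.2196)–(0, -1.209, -0.2196)  len=0.2411
  (v33,v37,v38) [-+-] → (0.222721, -1.11675, -0.2196)–(0.8549, -0.8549, -0.2196)  len=0.6843
  (v34,v39,v30) [--+] → (0.435618, -2.28, -0.2196)–(0, -2.46044, -0.2196)  len=0.4715
  (v30,v39,v35) [+-+] → (0.435618, -2.28, -0.2196)–(1.73978, -1.73978, -0.2196)  len=1.4116
  (v37,v2,v38) [++-] → (0.947151, -0.632179, -0.2196)–(0.8549, -0.8549, -0.2196)  len=0.2411
  (v38,v2,v3) [-+-] → (0.947151, -0.632179, -0.2196)–(1.209, 0, -0.2196)  len=0.6843
  (v39,v4,v35) [--+] → (1.92021, -1.30416, -0.2196)–(1.73978, -1.73978, -0.2196)  len=0.4715
  (v35,v4,v0) [+-+] → (1.92021, -1.30416, -0.2196)–(2.46044, 0, -0.2196)  len=1.4116

Chained into 2 loop(s):
  loop 1: 16 segments, perimeter = 7.4027
  loop 2: 16 segments, perimeter = 15.0650
Total perimeter = 22.468

loops=2 perimeter=22.468


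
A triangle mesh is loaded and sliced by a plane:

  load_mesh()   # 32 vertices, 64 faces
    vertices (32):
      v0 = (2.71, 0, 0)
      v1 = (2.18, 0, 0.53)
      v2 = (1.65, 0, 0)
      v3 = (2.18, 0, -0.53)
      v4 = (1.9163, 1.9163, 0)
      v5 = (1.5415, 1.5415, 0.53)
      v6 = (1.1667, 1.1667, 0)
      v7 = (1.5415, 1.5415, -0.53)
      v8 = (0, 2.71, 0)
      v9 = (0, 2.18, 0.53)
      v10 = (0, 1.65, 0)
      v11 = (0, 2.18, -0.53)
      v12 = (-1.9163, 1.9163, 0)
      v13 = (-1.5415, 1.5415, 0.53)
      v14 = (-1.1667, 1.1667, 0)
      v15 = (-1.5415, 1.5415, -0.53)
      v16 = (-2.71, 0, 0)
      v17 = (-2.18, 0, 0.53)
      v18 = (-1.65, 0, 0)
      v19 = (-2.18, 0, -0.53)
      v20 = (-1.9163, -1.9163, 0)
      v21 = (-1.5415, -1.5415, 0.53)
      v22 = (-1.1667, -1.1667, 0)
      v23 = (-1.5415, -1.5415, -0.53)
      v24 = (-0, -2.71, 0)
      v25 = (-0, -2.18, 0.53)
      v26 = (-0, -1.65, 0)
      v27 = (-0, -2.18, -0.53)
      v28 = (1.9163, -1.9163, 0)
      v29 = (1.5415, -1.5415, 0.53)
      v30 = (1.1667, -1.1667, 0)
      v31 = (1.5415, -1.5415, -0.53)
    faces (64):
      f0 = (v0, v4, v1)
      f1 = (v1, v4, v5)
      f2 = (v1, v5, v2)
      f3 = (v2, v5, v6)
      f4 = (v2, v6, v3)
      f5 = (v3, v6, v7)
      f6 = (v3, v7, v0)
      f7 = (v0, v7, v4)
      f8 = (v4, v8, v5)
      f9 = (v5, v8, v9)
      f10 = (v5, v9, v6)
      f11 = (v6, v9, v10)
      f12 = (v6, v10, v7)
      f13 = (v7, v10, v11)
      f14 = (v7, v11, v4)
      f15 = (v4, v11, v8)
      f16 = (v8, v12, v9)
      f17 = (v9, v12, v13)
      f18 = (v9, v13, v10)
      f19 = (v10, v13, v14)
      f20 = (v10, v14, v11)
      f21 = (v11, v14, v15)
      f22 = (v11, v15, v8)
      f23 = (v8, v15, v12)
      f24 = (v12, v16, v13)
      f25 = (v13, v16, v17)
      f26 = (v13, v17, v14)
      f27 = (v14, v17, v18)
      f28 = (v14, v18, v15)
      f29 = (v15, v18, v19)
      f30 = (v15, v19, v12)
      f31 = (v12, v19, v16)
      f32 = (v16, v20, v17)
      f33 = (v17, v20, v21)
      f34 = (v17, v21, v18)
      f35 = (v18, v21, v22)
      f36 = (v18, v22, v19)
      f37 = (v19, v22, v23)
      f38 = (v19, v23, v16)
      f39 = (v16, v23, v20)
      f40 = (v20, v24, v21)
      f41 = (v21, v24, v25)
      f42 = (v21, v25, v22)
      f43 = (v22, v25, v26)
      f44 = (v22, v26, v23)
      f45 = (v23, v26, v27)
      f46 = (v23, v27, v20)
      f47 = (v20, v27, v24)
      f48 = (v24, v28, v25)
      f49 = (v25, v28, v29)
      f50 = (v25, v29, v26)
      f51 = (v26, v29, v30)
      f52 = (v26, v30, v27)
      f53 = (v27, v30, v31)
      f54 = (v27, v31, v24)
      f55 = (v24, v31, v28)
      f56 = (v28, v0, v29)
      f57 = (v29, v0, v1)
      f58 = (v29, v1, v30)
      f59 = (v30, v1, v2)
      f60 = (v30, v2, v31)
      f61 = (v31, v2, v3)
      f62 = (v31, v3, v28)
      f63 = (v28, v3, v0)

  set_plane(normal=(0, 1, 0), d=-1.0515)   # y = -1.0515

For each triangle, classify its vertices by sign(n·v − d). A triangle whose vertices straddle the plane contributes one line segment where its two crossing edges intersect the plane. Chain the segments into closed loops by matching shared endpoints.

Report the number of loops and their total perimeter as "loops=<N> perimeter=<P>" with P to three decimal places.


loops=2 perimeter=5.996

Straddling triangles (16 of 64):
  (v16,v20,v17) [+-+] → (-2.27449, -1.0515, 0)–(-2.0353, -1.0515, 0.239182)  len=0.3383
  (v17,v20,v21) [+--] → (-2.0353, -1.0515, 0.239182)–(-1.74446, -1.0515, 0.53)  len=0.4113
  (v17,v21,v18) [+-+] → (-1.74446, -1.0515, 0.53)–(-1.57599, -1.0515, 0.361528)  len=0.2383
  (v18,v21,v22) [+--] → (-1.57599, -1.0515, 0.361528)–(-1.21442, -1.0515, 0)  len=0.5113
  (v18,v22,v19) [+-+] → (-1.21442, -1.0515, 0)–(-1.26675, -1.0515, -0.0523322)  len=0.0740
  (v19,v22,v23) [+--] → (-1.26675, -1.0515, -0.0523322)–(-1.74446, -1.0515, -0.53)  len=0.6756
  (v19,v23,v16) [+-+] → (-1.74446, -1.0515, -0.53)–(-1.91293, -1.0515, -0.361528)  len=0.2383
  (v16,v23,v20) [+--] → (-1.91293, -1.0515, -0.361528)–(-2.27449, -1.0515, 0)  len=0.5113
  (v28,v0,v29) [-+-] → (2.27449, -1.0515, 0)–(1.91293, -1.0515, 0.361528)  len=0.5113
  (v29,v0,v1) [-++] → (1.91293, -1.0515, 0.361528)–(1.74446, -1.0515, 0.53)  len=0.2383
  (v29,v1,v30) [-+-] → (1.74446, -1.0515, 0.53)–(1.26675, -1.0515, 0.0523322)  len=0.6756
  (v30,v1,v2) [-++] → (1.26675, -1.0515, 0.0523322)–(1.21442, -1.0515, 0)  len=0.0740
  (v30,v2,v31) [-+-] → (1.21442, -1.0515, 0)–(1.57599, -1.0515, -0.361528)  len=0.5113
  (v31,v2,v3) [-++] → (1.57599, -1.0515, -0.361528)–(1.74446, -1.0515, -0.53)  len=0.2383
  (v31,v3,v28) [-+-] → (1.74446, -1.0515, -0.53)–(2.0353, -1.0515, -0.239182)  len=0.4113
  (v28,v3,v0) [-++] → (2.0353, -1.0515, -0.239182)–(2.27449, -1.0515, 0)  len=0.3383

Chained into 2 loop(s):
  loop 1: 8 segments, perimeter = 2.9982
  loop 2: 8 segments, perimeter = 2.9982
Total perimeter = 5.996


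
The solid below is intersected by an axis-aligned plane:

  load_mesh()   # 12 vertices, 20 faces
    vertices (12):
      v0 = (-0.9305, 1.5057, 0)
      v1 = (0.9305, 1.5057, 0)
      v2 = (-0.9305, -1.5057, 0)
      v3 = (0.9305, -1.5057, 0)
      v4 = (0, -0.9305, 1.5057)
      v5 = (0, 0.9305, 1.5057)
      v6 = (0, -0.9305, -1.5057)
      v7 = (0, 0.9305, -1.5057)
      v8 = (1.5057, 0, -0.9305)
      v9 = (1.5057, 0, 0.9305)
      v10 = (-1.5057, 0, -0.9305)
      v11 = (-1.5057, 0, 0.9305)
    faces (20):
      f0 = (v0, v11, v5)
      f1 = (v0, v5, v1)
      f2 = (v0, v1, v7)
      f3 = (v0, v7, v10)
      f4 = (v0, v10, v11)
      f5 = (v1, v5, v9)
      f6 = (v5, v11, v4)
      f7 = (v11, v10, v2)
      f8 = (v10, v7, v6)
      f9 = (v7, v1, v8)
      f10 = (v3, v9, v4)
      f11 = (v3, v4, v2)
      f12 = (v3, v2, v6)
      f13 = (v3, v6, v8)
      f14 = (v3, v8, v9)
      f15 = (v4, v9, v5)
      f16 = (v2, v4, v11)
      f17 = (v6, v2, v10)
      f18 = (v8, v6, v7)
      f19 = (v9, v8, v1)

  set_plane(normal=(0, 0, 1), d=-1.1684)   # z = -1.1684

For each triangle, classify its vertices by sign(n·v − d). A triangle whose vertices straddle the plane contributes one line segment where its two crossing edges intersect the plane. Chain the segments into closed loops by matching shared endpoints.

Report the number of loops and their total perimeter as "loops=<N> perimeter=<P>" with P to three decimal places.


Straddling triangles (8 of 20):
  (v0,v1,v7) [++-] → (0.208446, 1.05935, -1.1684)–(-0.208446, 1.05935, -1.1684)  len=0.4169
  (v0,v7,v10) [+-+] → (-0.208446, 1.05935, -1.1684)–(-0.88295, 0.38485, -1.1684)  len=0.9539
  (v10,v7,v6) [+--] → (-0.88295, 0.38485, -1.1684)–(-0.88295, -0.38485, -1.1684)  len=0.7697
  (v7,v1,v8) [-++] → (0.208446, 1.05935, -1.1684)–(0.88295, 0.38485, -1.1684)  len=0.9539
  (v3,v2,v6) [++-] → (-0.208446, -1.05935, -1.1684)–(0.208446, -1.05935, -1.1684)  len=0.4169
  (v3,v6,v8) [+-+] → (0.208446, -1.05935, -1.1684)–(0.88295, -0.38485, -1.1684)  len=0.9539
  (v6,v2,v10) [-++] → (-0.208446, -1.05935, -1.1684)–(-0.88295, -0.38485, -1.1684)  len=0.9539
  (v8,v6,v7) [+--] → (0.88295, -0.38485, -1.1684)–(0.88295, 0.38485, -1.1684)  len=0.7697

Chained into 1 loop(s):
  loop 1: 8 segments, perimeter = 6.1888
Total perimeter = 6.189

loops=1 perimeter=6.189


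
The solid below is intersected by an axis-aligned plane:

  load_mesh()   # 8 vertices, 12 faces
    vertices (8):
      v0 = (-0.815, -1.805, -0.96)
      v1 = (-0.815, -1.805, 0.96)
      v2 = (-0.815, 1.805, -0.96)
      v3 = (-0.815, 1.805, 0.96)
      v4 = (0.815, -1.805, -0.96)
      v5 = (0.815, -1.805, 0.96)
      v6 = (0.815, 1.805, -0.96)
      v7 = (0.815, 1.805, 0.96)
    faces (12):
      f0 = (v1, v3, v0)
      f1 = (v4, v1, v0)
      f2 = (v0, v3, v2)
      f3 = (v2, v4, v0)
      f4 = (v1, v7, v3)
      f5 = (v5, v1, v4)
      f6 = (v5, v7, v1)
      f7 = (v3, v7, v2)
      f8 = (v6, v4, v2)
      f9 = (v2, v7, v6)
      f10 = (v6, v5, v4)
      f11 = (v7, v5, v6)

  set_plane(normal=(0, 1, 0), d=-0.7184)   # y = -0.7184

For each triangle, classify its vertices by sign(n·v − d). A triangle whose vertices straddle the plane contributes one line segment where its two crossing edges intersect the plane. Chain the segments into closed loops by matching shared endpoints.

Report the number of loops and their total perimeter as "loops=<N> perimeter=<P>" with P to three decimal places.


loops=1 perimeter=7.100

Straddling triangles (8 of 12):
  (v1,v3,v0) [-+-] → (-0.815, -0.7184, 0.96)–(-0.815, -0.7184, -0.382085)  len=1.3421
  (v0,v3,v2) [-++] → (-0.815, -0.7184, -0.382085)–(-0.815, -0.7184, -0.96)  len=0.5779
  (v2,v4,v0) [+--] → (0.324375, -0.7184, -0.96)–(-0.815, -0.7184, -0.96)  len=1.1394
  (v1,v7,v3) [-++] → (-0.324375, -0.7184, 0.96)–(-0.815, -0.7184, 0.96)  len=0.4906
  (v5,v7,v1) [-+-] → (0.815, -0.7184, 0.96)–(-0.324375, -0.7184, 0.96)  len=1.1394
  (v6,v4,v2) [+-+] → (0.815, -0.7184, -0.96)–(0.324375, -0.7184, -0.96)  len=0.4906
  (v6,v5,v4) [+--] → (0.815, -0.7184, 0.382085)–(0.815, -0.7184, -0.96)  len=1.3421
  (v7,v5,v6) [+-+] → (0.815, -0.7184, 0.96)–(0.815, -0.7184, 0.382085)  len=0.5779

Chained into 1 loop(s):
  loop 1: 8 segments, perimeter = 7.1000
Total perimeter = 7.100


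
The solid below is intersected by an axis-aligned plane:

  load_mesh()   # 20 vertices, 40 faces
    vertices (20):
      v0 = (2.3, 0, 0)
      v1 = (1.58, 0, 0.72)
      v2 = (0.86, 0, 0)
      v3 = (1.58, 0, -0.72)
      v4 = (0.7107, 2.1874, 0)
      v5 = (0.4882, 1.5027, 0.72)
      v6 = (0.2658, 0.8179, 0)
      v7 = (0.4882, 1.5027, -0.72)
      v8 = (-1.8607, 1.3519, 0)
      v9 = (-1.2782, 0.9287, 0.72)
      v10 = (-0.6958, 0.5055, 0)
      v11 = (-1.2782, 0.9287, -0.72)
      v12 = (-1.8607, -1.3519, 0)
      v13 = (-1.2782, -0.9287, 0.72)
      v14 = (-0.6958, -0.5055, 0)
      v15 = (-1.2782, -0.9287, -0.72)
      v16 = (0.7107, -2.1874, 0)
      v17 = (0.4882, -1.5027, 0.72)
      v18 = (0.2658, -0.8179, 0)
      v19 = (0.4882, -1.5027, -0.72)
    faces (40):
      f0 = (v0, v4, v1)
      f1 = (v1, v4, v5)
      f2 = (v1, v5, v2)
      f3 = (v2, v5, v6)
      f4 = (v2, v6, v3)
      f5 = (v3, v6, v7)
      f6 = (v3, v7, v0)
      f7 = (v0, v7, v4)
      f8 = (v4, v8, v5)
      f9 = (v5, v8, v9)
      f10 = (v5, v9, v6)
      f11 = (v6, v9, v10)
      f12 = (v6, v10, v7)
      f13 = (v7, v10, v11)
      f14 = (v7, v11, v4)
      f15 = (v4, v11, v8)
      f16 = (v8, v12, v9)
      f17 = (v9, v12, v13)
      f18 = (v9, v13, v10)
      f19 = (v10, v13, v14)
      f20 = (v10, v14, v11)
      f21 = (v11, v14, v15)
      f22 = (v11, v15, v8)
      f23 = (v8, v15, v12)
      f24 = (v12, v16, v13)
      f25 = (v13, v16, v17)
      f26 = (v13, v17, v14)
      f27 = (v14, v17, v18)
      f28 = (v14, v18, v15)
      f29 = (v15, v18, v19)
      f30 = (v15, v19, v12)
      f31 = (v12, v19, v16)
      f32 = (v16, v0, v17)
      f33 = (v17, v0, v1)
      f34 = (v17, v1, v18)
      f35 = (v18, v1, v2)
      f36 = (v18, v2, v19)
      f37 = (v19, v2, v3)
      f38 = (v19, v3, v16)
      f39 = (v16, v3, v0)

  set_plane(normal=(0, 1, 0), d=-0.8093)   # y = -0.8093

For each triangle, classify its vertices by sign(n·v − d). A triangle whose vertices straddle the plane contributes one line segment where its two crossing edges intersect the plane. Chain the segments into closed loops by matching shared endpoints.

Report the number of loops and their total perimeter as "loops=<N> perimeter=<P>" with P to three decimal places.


loops=2 perimeter=9.345

Straddling triangles (18 of 40):
  (v8,v12,v9) [+-+] → (-1.8607, -0.8093, 0)–(-1.72211, -0.8093, 0.171302)  len=0.2203
  (v9,v12,v13) [+--] → (-1.72211, -0.8093, 0.171302)–(-1.2782, -0.8093, 0.72)  len=0.7058
  (v9,v13,v10) [+-+] → (-1.2782, -0.8093, 0.72)–(-1.22971, -0.8093, 0.660059)  len=0.0771
  (v10,v13,v14) [+-+] → (-1.22971, -0.8093, 0.660059)–(-1.11388, -0.8093, 0.516862)  len=0.1842
  (v11,v14,v15) [++-] → (-1.11388, -0.8093, -0.516862)–(-1.2782, -0.8093, -0.72)  len=0.2613
  (v11,v15,v8) [+-+] → (-1.2782, -0.8093, -0.72)–(-1.3087, -0.8093, -0.682305)  len=0.0485
  (v8,v15,v12) [+--] → (-1.3087, -0.8093, -0.682305)–(-1.8607, -0.8093, 0)  len=0.8776
  (v13,v17,v14) [--+] → (-0.335091, -0.8093, 0.21935)–(-1.11388, -0.8093, 0.516862)  len=0.8337
  (v14,v17,v18) [+--] → (-0.335091, -0.8093, 0.21935)–(0.239328, -0.8093, 0)  len=0.6149
  (v14,v18,v15) [+--] → (0.239328, -0.8093, 0)–(-1.11388, -0.8093, -0.516862)  len=1.4486
  (v16,v0,v17) [-+-] → (1.71199, -0.8093, 0)–(1.32423, -0.8093, 0.387766)  len=0.5484
  (v17,v0,v1) [-++] → (1.32423, -0.8093, 0.387766)–(0.991996, -0.8093, 0.72)  len=0.4698
  (v17,v1,v18) [-+-] → (0.991996, -0.8093, 0.72)–(0.279618, -0.8093, 0.00757061)  len=1.0075
  (v18,v1,v2) [-++] → (0.279618, -0.8093, 0.00757061)–(0.272048, -0.8093, 0)  len=0.0107
  (v18,v2,v19) [-+-] → (0.272048, -0.8093, 0)–(0.659762, -0.8093, -0.387766)  len=0.5483
  (v19,v2,v3) [-++] → (0.659762, -0.8093, -0.387766)–(0.991996, -0.8093, -0.72)  len=0.4698
  (v19,v3,v16) [-+-] → (0.991996, -0.8093, -0.72)–(1.25837, -0.8093, -0.453613)  len=0.3767
  (v16,v3,v0) [-++] → (1.25837, -0.8093, -0.453613)–(1.71199, -0.8093, 0)  len=0.6415

Chained into 2 loop(s):
  loop 1: 10 segments, perimeter = 5.2719
  loop 2: 8 segments, perimeter = 4.0728
Total perimeter = 9.345


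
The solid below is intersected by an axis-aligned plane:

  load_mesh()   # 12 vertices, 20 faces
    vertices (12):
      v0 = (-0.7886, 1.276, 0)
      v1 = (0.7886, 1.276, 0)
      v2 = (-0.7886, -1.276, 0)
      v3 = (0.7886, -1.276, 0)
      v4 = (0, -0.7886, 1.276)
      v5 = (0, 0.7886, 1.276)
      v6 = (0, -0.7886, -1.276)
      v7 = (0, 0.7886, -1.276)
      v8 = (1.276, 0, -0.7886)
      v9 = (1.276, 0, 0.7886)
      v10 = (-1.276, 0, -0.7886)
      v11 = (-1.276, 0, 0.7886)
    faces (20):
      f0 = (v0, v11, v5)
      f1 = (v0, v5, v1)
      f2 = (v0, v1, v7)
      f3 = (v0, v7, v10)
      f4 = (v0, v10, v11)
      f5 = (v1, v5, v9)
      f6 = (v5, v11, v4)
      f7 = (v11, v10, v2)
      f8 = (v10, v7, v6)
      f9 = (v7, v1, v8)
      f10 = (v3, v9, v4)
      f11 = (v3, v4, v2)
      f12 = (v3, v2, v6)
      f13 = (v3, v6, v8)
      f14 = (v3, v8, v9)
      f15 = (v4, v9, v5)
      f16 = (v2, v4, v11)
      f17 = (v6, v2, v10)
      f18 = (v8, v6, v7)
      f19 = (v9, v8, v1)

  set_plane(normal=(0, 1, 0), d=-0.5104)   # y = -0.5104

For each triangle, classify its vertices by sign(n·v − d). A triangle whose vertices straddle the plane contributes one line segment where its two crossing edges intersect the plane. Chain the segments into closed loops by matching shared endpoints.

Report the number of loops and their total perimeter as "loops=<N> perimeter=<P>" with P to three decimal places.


Straddling triangles (10 of 20):
  (v5,v11,v4) [++-] → (-0.450144, -0.5104, 1.10406)–(0, -0.5104, 1.276)  len=0.4819
  (v11,v10,v2) [++-] → (-1.08104, -0.5104, -0.47316)–(-1.08104, -0.5104, 0.47316)  len=0.9463
  (v10,v7,v6) [++-] → (0, -0.5104, -1.276)–(-0.450144, -0.5104, -1.10406)  len=0.4819
  (v3,v9,v4) [-+-] → (1.08104, -0.5104, 0.47316)–(0.450144, -0.5104, 1.10406)  len=0.8922
  (v3,v6,v8) [--+] → (0.450144, -0.5104, -1.10406)–(1.08104, -0.5104, -0.47316)  len=0.8922
  (v3,v8,v9) [-++] → (1.08104, -0.5104, -0.47316)–(1.08104, -0.5104, 0.47316)  len=0.9463
  (v4,v9,v5) [-++] → (0.450144, -0.5104, 1.10406)–(0, -0.5104, 1.276)  len=0.4819
  (v2,v4,v11) [--+] → (-0.450144, -0.5104, 1.10406)–(-1.08104, -0.5104, 0.47316)  len=0.8922
  (v6,v2,v10) [--+] → (-1.08104, -0.5104, -0.47316)–(-0.450144, -0.5104, -1.10406)  len=0.8922
  (v8,v6,v7) [+-+] → (0.450144, -0.5104, -1.10406)–(0, -0.5104, -1.276)  len=0.4819

Chained into 1 loop(s):
  loop 1: 10 segments, perimeter = 7.3890
Total perimeter = 7.389

loops=1 perimeter=7.389


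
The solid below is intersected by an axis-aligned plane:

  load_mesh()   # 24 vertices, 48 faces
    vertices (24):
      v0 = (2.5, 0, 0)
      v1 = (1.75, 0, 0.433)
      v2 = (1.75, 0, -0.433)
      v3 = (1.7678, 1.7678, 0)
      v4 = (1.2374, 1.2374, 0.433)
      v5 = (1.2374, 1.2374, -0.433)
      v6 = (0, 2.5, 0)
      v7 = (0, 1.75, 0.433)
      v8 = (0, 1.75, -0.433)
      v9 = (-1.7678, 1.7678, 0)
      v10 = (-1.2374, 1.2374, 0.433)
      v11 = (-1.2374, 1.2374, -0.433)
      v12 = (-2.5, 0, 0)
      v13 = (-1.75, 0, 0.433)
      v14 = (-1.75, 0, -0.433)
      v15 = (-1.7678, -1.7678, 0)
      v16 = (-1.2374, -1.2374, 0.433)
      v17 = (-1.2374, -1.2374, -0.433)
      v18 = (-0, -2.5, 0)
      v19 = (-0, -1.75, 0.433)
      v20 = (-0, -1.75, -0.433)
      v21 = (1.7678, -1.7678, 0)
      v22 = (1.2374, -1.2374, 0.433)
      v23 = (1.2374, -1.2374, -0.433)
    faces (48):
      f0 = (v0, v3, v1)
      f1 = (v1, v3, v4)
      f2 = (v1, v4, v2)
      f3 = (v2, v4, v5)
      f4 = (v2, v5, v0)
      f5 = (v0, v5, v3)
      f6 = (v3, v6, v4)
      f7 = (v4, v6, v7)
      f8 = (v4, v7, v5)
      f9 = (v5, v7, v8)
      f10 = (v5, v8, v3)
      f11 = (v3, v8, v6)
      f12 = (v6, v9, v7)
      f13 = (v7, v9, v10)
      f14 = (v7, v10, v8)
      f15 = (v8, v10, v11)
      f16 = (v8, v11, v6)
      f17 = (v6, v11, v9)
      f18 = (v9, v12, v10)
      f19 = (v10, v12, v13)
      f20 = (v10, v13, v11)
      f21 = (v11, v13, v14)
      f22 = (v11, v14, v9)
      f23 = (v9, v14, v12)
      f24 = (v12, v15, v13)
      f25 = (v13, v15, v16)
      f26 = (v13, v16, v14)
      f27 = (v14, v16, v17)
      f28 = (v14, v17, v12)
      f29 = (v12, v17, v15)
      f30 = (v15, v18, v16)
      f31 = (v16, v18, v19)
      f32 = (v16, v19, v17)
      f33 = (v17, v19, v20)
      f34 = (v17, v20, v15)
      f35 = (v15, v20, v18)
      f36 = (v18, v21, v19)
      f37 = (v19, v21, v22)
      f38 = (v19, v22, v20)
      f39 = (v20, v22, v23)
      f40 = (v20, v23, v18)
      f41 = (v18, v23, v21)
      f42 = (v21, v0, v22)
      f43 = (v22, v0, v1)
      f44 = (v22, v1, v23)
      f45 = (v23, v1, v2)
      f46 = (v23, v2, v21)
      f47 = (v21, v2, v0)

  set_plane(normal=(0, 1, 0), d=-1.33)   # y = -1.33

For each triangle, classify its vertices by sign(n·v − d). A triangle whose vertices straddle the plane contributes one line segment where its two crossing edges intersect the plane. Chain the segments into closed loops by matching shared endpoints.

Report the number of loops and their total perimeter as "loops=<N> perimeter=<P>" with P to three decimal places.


loops=2 perimeter=5.892

Straddling triangles (16 of 48):
  (v12,v15,v13) [+-+] → (-1.94913, -1.33, 0)–(-1.76339, -1.33, 0.107234)  len=0.2145
  (v13,v15,v16) [+-+] → (-1.76339, -1.33, 0.107234)–(-1.33, -1.33, 0.357405)  len=0.5004
  (v12,v17,v15) [++-] → (-1.33, -1.33, -0.357405)–(-1.94913, -1.33, 0)  len=0.7149
  (v15,v18,v16) [--+] → (-1.14665, -1.33, 0.401243)–(-1.33, -1.33, 0.357405)  len=0.1885
  (v16,v18,v19) [+--] → (-1.14665, -1.33, 0.401243)–(-1.01387, -1.33, 0.433)  len=0.1365
  (v16,v19,v17) [+-+] → (-1.01387, -1.33, 0.433)–(-1.01387, -1.33, -0.276559)  len=0.7096
  (v17,v19,v20) [+--] → (-1.01387, -1.33, -0.276559)–(-1.01387, -1.33, -0.433)  len=0.1564
  (v17,v20,v15) [+--] → (-1.01387, -1.33, -0.433)–(-1.33, -1.33, -0.357405)  len=0.3250
  (v19,v21,v22) [--+] → (1.33, -1.33, 0.357405)–(1.01387, -1.33, 0.433)  len=0.3250
  (v19,v22,v20) [-+-] → (1.01387, -1.33, 0.433)–(1.01387, -1.33, 0.276559)  len=0.1564
  (v20,v22,v23) [-++] → (1.01387, -1.33, 0.276559)–(1.01387, -1.33, -0.433)  len=0.7096
  (v20,v23,v18) [-+-] → (1.01387, -1.33, -0.433)–(1.14665, -1.33, -0.401243)  len=0.1365
  (v18,v23,v21) [-+-] → (1.14665, -1.33, -0.401243)–(1.33, -1.33, -0.357405)  len=0.1885
  (v21,v0,v22) [-++] → (1.94913, -1.33, 0)–(1.33, -1.33, 0.357405)  len=0.7149
  (v23,v2,v21) [++-] → (1.76339, -1.33, -0.107234)–(1.33, -1.33, -0.357405)  len=0.5004
  (v21,v2,v0) [-++] → (1.76339, -1.33, -0.107234)–(1.94913, -1.33, 0)  len=0.2145

Chained into 2 loop(s):
  loop 1: 8 segments, perimeter = 2.9459
  loop 2: 8 segments, perimeter = 2.9459
Total perimeter = 5.892
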